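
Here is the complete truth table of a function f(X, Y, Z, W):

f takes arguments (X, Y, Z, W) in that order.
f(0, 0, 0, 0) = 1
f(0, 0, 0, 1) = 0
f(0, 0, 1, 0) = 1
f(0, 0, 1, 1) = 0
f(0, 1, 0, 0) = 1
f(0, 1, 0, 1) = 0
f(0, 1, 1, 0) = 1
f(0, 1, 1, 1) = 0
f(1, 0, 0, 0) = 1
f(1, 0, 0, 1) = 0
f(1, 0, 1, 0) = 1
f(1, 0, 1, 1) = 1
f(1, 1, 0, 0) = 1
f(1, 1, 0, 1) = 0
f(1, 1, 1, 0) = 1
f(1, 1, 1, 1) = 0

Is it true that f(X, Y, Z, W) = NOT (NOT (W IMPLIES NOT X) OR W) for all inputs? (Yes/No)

No

Check the formula against f row by row:
  X=0, Y=0, Z=0, W=0: formula gives 1, f = 1 ✓
  X=0, Y=0, Z=0, W=1: formula gives 0, f = 0 ✓
  X=0, Y=0, Z=1, W=0: formula gives 1, f = 1 ✓
  X=0, Y=0, Z=1, W=1: formula gives 0, f = 0 ✓
  …
  X=1, Y=0, Z=1, W=1: formula gives 0, but f = 1 ✗
Since they disagree at (1,0,1,1), the expression is not a correct formula for f.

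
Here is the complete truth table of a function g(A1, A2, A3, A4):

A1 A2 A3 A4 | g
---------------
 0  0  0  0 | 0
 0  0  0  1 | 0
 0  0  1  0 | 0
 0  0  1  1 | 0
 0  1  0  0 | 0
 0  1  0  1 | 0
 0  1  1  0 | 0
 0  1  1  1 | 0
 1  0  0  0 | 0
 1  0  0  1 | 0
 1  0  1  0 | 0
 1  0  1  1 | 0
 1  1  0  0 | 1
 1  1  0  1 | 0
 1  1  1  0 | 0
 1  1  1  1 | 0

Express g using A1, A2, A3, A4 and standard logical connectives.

g(A1, A2, A3, A4) = ((A1 and A2) and not A3) and not A4

Only row (1,1,0,0) gives 1. That row's minterm A1·A2·¬A3·¬A4 is g directly.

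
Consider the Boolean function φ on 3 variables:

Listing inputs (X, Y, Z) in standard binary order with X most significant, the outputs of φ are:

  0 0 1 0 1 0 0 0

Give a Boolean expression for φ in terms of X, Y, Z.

φ(X, Y, Z) = ((¬X ∧ Y) ∧ ¬Z) ∨ ((X ∧ ¬Y) ∧ ¬Z)

The 1-rows are (0,1,0), (1,0,0). Each contributes one minterm — ¬X·Y·¬Z; X·¬Y·¬Z — and their disjunction is a sum-of-products form of φ.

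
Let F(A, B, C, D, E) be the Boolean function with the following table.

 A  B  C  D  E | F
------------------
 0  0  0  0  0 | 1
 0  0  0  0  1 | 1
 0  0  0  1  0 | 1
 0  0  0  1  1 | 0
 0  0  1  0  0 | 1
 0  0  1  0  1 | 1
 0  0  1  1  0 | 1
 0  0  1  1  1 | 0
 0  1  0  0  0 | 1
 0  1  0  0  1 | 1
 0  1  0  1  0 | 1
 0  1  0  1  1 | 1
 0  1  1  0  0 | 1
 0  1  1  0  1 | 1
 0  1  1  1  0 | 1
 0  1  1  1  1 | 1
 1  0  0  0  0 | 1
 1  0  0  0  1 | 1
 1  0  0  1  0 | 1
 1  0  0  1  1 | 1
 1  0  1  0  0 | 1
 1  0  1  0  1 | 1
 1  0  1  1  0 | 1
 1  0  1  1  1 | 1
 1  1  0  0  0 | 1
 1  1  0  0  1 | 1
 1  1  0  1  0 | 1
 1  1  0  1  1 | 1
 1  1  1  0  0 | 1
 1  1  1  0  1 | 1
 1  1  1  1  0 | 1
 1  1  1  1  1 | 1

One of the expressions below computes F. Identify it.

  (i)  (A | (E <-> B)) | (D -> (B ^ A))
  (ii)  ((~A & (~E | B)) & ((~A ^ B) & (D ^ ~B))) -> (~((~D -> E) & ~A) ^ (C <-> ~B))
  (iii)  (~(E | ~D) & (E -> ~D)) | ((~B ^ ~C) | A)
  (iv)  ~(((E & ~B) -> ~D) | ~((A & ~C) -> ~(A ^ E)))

(ii): at (0,0,0,1,1) it gives 1, but F = 0 — eliminated.
(iii): at (0,0,0,0,0) it gives 0, but F = 1 — eliminated.
(iv): at (0,0,0,0,0) it gives 0, but F = 1 — eliminated.
(i) is the remaining candidate, and it agrees with F on all 32 inputs.

i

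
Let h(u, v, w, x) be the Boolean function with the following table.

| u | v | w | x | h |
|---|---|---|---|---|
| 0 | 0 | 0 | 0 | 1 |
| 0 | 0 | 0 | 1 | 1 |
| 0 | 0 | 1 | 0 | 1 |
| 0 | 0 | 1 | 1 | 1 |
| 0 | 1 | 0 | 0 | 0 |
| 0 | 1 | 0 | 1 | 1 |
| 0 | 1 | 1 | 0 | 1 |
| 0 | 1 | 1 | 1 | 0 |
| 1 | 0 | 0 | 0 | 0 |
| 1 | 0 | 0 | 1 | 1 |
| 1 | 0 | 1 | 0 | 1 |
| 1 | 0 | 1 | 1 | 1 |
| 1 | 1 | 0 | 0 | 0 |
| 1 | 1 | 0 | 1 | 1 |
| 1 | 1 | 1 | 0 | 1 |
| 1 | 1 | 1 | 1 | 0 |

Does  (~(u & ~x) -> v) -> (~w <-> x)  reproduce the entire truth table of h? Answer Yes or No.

Test each input against both h and the formula:
  u=0, v=0, w=0, x=0: formula gives 1, h = 1 ✓
  u=0, v=0, w=0, x=1: formula gives 1, h = 1 ✓
  u=0, v=0, w=1, x=0: formula gives 1, h = 1 ✓
  u=0, v=0, w=1, x=1: formula gives 1, h = 1 ✓
  …and likewise for the remaining 12 rows.
No disagreement on any input; they are logically equivalent.

Yes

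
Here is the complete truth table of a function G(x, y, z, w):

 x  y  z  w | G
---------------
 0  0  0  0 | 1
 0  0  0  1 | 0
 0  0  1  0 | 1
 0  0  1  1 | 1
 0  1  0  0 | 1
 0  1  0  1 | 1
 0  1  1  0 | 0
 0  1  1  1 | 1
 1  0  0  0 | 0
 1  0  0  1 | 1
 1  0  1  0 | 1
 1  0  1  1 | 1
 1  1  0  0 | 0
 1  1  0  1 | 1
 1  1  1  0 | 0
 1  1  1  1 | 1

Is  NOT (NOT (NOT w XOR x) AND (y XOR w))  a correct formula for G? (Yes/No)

No

Test each input against both G and the formula:
  x=0, y=0, z=0, w=0: formula gives 1, G = 1 ✓
  x=0, y=0, z=0, w=1: formula gives 0, G = 0 ✓
  x=0, y=0, z=1, w=0: formula gives 1, G = 1 ✓
  x=0, y=0, z=1, w=1: formula gives 0, but G = 1 ✗
Row (0,0,1,1) is a counterexample, so the formula is not equivalent to G.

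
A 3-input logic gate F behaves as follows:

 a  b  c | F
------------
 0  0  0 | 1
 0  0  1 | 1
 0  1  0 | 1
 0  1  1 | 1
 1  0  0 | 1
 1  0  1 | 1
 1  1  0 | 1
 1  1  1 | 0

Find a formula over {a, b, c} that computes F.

Only row (1,1,1) gives 0. So F is 1 everywhere except there — the complement of the minterm a·b·c.

F(a, b, c) = not ((a and b) and c)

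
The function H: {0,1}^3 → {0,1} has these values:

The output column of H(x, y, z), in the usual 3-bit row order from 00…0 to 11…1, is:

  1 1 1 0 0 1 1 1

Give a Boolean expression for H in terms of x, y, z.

The 0-rows are (0,1,1), (1,0,0). Take each as a conjunction (¬x·y·z, x·¬y·¬z), form their disjunction, and complement — that gives a formula that is 1 everywhere H is.

H(x, y, z) = (((x' · y) · z) + ((x · y') · z'))'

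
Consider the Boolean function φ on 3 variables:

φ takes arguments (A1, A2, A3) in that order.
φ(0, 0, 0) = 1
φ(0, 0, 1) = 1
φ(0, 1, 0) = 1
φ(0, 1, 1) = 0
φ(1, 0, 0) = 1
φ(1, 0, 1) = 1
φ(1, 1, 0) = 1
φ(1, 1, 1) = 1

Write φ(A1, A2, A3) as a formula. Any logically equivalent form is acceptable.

φ is 0 on exactly one input, (0,1,1), whose minterm is ¬A1·A2·A3. So φ is the negation of that single conjunction.

φ(A1, A2, A3) = ((A1' · A2) · A3)'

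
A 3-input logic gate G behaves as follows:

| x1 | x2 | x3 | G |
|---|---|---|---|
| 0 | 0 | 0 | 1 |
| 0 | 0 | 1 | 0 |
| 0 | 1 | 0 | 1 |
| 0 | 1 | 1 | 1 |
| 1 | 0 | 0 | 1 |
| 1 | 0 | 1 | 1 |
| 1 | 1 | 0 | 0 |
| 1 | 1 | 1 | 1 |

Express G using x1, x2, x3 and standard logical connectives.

G(x1, x2, x3) = ¬(((¬x1 ∧ ¬x2) ∧ x3) ∨ ((x1 ∧ x2) ∧ ¬x3))

The 0-rows are (0,0,1), (1,1,0). Take each as a conjunction (¬x1·¬x2·x3, x1·x2·¬x3), form their disjunction, and complement — that gives a formula that is 1 everywhere G is.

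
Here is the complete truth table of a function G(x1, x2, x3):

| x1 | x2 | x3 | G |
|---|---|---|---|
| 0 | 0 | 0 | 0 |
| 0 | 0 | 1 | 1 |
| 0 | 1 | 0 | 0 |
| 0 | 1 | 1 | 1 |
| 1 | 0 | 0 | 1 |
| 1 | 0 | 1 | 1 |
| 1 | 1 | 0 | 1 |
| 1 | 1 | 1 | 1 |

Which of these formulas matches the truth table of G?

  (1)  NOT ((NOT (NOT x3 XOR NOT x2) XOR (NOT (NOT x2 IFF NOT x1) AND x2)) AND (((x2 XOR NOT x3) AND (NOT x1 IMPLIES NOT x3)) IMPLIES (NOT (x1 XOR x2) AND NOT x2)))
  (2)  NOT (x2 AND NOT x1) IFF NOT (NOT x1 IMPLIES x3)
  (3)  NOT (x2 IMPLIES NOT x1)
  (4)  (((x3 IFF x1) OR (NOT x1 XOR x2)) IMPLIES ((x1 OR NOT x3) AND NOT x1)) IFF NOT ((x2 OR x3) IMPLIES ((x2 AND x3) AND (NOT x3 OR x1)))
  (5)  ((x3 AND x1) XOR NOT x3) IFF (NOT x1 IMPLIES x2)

(2): at (0,0,0) it gives 1, but G = 0 — eliminated.
(3): at (0,0,1) it gives 0, but G = 1 — eliminated.
(4): at (0,0,1) it gives 0, but G = 1 — eliminated.
(5): at (0,1,0) it gives 1, but G = 0 — eliminated.
(1) is the remaining candidate, and it agrees with G on all 8 inputs.

1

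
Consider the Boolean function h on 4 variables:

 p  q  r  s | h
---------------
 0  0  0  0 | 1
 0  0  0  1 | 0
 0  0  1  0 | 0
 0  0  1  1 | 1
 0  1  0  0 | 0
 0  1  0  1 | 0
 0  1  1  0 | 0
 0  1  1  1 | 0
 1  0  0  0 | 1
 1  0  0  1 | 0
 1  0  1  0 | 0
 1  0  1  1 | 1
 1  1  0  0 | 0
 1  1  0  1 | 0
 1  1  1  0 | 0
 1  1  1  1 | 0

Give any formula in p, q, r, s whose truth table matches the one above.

The 1-rows are (0,0,0,0), (0,0,1,1), (1,0,0,0), (1,0,1,1). Each contributes one minterm — ¬p·¬q·¬r·¬s; ¬p·¬q·r·s; p·¬q·¬r·¬s; p·¬q·r·s — and their disjunction is a sum-of-products form of h.

h(p, q, r, s) = (((((~p & ~q) & ~r) & ~s) | (((~p & ~q) & r) & s)) | (((p & ~q) & ~r) & ~s)) | (((p & ~q) & r) & s)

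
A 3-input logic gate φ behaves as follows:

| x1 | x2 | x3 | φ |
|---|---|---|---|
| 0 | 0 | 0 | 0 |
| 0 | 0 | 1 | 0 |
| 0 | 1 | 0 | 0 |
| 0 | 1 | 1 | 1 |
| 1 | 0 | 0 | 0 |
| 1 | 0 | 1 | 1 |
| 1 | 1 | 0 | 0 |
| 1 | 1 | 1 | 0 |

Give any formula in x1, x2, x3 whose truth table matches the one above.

The 1-rows are (0,1,1), (1,0,1). Each contributes one minterm — ¬x1·x2·x3; x1·¬x2·x3 — and their disjunction is a sum-of-products form of φ.

φ(x1, x2, x3) = ((¬x1 ∧ x2) ∧ x3) ∨ ((x1 ∧ ¬x2) ∧ x3)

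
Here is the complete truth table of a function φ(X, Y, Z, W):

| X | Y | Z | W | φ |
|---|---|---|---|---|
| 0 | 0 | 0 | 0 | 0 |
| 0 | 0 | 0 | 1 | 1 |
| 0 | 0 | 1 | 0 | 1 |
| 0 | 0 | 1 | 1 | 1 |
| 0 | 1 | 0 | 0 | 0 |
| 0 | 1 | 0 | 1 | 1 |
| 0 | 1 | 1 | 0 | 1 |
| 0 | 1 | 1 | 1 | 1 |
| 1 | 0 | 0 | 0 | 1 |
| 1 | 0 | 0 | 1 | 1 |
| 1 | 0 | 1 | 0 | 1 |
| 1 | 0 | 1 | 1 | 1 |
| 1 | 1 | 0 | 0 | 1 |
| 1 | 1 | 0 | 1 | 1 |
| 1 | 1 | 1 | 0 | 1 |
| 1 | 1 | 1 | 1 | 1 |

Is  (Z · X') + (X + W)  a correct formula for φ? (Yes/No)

Evaluate (Z · X') + (X + W) on each row and compare to φ:
  X=0, Y=0, Z=0, W=0: formula gives 0, φ = 0 ✓
  X=0, Y=0, Z=0, W=1: formula gives 1, φ = 1 ✓
  X=0, Y=0, Z=1, W=0: formula gives 1, φ = 1 ✓
  X=0, Y=0, Z=1, W=1: formula gives 1, φ = 1 ✓
  … (the remaining 12 rows also agree.)
All 16 rows match — the expression computes φ exactly.

Yes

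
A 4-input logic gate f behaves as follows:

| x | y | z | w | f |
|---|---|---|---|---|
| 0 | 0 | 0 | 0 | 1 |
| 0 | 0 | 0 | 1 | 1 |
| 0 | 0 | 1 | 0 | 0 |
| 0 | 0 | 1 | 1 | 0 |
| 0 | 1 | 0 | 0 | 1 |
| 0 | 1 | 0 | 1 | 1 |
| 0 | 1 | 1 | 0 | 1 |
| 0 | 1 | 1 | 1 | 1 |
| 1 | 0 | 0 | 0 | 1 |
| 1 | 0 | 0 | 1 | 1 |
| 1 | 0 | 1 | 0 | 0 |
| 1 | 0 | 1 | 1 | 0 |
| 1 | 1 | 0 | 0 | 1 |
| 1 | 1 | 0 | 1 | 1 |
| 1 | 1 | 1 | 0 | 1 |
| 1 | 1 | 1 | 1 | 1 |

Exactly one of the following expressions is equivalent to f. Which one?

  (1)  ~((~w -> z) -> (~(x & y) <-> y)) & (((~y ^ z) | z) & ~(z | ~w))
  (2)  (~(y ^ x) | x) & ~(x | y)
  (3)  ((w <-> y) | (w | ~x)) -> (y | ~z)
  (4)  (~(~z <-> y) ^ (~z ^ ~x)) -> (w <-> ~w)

3

(1): at (0,0,0,0) it gives 0, but f = 1 — eliminated.
(2): at (0,0,1,0) it gives 1, but f = 0 — eliminated.
(4): at (0,0,0,0) it gives 0, but f = 1 — eliminated.
That leaves (3). Evaluating it on every row reproduces the table of f exactly.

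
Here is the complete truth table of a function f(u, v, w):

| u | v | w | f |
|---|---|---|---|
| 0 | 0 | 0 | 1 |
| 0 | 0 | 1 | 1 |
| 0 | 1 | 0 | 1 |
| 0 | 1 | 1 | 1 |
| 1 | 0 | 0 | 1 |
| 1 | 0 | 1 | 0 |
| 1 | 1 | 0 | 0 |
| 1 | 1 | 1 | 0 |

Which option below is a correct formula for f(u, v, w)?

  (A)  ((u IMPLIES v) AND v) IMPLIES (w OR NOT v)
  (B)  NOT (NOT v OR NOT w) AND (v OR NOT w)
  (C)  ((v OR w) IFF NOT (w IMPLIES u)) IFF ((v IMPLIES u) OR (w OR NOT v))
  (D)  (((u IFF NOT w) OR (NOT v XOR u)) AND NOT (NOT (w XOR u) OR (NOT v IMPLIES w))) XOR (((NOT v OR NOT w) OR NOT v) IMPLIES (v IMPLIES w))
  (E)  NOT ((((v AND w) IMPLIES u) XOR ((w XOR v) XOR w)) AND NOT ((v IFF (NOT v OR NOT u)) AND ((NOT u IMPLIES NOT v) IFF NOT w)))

(A) fails at (0,1,0): the formula yields 0, f is 1.
(B) fails at (0,0,0): the formula yields 0, f is 1.
(D) fails at (0,1,0): the formula yields 0, f is 1.
(E) fails at (0,0,0): the formula yields 0, f is 1.
(C) is the remaining candidate, and it agrees with f on all 8 inputs.

C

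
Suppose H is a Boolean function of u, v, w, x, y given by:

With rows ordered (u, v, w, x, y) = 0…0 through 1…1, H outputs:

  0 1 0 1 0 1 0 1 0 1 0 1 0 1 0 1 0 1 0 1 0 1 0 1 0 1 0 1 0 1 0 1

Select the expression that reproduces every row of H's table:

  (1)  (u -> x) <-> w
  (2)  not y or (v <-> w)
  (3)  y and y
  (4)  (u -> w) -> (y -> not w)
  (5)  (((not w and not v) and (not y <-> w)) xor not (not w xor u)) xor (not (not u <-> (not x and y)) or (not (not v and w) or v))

3

(1) fails at (0,0,0,0,1): the formula yields 0, H is 1.
(2) fails at (0,0,0,0,0): the formula yields 1, H is 0.
(4) fails at (0,0,0,0,0): the formula yields 1, H is 0.
(5) fails at (0,0,0,0,0): the formula yields 1, H is 0.
That leaves (3). Evaluating it on every row reproduces the table of H exactly.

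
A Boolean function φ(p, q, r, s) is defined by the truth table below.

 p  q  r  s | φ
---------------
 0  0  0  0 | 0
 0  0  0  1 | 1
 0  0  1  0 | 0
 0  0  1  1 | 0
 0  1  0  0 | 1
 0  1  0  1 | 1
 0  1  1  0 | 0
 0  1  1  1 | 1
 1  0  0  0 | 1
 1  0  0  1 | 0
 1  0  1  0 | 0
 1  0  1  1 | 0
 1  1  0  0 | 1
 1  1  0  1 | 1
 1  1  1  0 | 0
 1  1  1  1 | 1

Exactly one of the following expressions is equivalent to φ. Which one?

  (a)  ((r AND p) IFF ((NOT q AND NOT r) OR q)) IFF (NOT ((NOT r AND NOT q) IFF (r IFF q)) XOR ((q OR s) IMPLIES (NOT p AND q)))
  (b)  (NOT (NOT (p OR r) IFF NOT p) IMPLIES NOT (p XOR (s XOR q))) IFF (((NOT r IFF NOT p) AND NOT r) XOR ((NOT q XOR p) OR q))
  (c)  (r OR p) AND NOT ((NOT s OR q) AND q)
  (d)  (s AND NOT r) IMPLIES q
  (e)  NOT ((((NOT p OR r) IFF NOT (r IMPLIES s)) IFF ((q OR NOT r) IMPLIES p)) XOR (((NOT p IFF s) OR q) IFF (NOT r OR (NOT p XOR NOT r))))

e

(a): at (0,0,1,0) it gives 1, but φ = 0 — eliminated.
(b): at (0,0,0,1) it gives 0, but φ = 1 — eliminated.
(c): at (0,0,0,1) it gives 0, but φ = 1 — eliminated.
(d): at (0,0,0,0) it gives 1, but φ = 0 — eliminated.
(e) is the remaining candidate, and it agrees with φ on all 16 inputs.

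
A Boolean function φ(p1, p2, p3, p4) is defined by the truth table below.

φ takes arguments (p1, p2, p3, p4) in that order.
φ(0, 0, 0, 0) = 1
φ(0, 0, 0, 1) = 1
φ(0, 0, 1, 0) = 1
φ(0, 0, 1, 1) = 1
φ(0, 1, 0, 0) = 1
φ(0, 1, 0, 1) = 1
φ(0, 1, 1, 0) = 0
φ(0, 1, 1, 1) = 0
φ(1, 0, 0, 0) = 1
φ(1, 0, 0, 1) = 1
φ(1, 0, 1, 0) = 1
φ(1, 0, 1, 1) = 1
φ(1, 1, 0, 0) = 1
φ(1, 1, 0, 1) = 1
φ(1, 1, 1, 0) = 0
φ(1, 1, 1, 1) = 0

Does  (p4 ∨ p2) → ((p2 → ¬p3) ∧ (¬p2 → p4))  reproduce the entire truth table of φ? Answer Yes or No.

Check the formula against φ row by row:
  p1=0, p2=0, p3=0, p4=0: formula gives 1, φ = 1 ✓
  p1=0, p2=0, p3=0, p4=1: formula gives 1, φ = 1 ✓
  p1=0, p2=0, p3=1, p4=0: formula gives 1, φ = 1 ✓
  p1=0, p2=0, p3=1, p4=1: formula gives 1, φ = 1 ✓
  …and likewise for the remaining 12 rows.
Every row agrees, so the formula is equivalent.

Yes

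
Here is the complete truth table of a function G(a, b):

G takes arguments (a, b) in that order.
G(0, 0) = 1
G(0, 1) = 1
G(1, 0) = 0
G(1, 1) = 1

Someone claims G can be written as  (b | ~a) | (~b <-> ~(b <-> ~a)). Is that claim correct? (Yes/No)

Test each input against both G and the formula:
  a=0, b=0: formula gives 1, G = 1 ✓
  a=0, b=1: formula gives 1, G = 1 ✓
  a=1, b=0: formula gives 0, G = 0 ✓
  a=1, b=1: formula gives 1, G = 1 ✓
Every row agrees, so the formula is equivalent.

Yes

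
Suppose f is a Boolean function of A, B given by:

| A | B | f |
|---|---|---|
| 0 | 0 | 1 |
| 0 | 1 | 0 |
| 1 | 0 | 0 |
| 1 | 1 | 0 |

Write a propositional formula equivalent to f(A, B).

f(A, B) = (A + B)'

The output is 1 only when every input is 0 — NOR of all inputs.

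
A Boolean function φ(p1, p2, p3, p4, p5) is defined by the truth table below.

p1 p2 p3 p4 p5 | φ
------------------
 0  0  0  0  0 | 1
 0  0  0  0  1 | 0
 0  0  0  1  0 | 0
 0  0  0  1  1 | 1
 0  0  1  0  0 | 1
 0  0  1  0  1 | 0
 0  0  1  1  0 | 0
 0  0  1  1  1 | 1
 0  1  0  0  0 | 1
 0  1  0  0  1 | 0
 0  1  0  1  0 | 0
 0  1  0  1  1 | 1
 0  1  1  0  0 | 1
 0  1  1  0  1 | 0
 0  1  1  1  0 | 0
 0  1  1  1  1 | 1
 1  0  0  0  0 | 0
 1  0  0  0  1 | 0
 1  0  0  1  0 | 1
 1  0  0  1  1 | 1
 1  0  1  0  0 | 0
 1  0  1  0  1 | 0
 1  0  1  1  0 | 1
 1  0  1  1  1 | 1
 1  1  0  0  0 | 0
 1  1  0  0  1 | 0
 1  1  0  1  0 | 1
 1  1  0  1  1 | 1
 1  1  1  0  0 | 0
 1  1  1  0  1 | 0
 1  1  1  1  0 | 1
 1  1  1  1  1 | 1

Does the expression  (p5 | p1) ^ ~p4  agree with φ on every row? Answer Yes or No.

Yes

Evaluate (p5 | p1) ^ ~p4 on each row and compare to φ:
  p1=0, p2=0, p3=0, p4=0, p5=0: formula gives 1, φ = 1 ✓
  p1=0, p2=0, p3=0, p4=0, p5=1: formula gives 0, φ = 0 ✓
  p1=0, p2=0, p3=0, p4=1, p5=0: formula gives 0, φ = 0 ✓
  p1=0, p2=0, p3=0, p4=1, p5=1: formula gives 1, φ = 1 ✓
  …and likewise for the remaining 28 rows.
No disagreement on any input; they are logically equivalent.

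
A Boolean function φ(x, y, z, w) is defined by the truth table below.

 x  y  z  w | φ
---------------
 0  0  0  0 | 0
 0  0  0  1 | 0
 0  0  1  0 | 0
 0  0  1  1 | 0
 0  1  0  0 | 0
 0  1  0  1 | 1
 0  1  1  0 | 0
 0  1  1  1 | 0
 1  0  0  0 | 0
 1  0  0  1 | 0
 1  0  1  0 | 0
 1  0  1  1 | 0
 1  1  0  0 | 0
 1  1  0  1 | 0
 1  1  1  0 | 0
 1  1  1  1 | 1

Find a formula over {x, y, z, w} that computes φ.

φ(x, y, z, w) = (((¬x ∧ y) ∧ ¬z) ∧ w) ∨ (((x ∧ y) ∧ z) ∧ w)

The 1-rows are (0,1,0,1), (1,1,1,1). Each contributes one minterm — ¬x·y·¬z·w; x·y·z·w — and their disjunction is a sum-of-products form of φ.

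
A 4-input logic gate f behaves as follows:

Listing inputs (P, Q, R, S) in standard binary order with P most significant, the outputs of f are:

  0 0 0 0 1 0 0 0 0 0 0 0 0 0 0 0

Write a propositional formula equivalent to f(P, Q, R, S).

Only row (0,1,0,0) gives 1. That row's minterm ¬P·Q·¬R·¬S is f directly.

f(P, Q, R, S) = ((not P and Q) and not R) and not S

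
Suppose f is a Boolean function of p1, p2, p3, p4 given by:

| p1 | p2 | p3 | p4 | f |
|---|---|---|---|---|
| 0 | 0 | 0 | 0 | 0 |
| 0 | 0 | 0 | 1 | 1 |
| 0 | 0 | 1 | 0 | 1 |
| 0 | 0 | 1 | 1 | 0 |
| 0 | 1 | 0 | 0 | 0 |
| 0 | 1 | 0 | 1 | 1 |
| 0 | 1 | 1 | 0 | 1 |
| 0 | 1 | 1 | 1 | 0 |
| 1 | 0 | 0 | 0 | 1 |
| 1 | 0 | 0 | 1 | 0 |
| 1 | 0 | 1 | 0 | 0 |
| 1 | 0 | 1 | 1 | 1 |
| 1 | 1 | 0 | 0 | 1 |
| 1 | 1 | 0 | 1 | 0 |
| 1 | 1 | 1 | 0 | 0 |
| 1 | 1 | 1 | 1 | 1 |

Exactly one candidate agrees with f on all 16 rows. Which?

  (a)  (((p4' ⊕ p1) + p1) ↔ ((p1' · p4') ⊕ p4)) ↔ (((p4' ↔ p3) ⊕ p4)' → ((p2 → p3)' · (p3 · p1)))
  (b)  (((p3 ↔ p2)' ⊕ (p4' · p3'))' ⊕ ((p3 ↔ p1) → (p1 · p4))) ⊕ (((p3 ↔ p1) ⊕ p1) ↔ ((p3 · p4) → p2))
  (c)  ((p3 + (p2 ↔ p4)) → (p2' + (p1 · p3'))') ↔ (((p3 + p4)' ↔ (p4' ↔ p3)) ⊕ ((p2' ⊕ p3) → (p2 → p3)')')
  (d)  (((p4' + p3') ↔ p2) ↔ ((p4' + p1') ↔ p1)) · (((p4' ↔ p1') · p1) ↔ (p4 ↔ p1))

a

(b) fails at (0,0,0,0): the formula yields 1, f is 0.
(c) fails at (0,1,0,1): the formula yields 0, f is 1.
(d) fails at (0,0,1,0): the formula yields 0, f is 1.
(a) is the remaining candidate, and it agrees with f on all 16 inputs.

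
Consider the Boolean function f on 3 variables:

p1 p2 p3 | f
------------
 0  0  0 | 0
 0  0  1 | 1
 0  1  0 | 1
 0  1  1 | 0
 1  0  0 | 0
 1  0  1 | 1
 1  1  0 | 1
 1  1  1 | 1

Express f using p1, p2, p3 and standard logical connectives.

There are just 3 zero rows: (0,0,0), (0,1,1), (1,0,0). Their minterms are ¬p1·¬p2·¬p3, ¬p1·p2·p3, p1·¬p2·¬p3; the OR of those covers precisely the 0-outputs, and negating it yields f.

f(p1, p2, p3) = ((((p1' · p2') · p3') + ((p1' · p2) · p3)) + ((p1 · p2') · p3'))'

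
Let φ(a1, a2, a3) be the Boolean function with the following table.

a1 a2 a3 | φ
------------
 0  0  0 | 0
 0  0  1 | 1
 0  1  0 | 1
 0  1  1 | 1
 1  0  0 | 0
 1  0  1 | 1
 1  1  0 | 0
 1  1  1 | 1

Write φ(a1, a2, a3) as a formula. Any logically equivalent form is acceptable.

φ(a1, a2, a3) = ¬((((¬a1 ∧ ¬a2) ∧ ¬a3) ∨ ((a1 ∧ ¬a2) ∧ ¬a3)) ∨ ((a1 ∧ a2) ∧ ¬a3))

There are just 3 zero rows: (0,0,0), (1,0,0), (1,1,0). Their minterms are ¬a1·¬a2·¬a3, a1·¬a2·¬a3, a1·a2·¬a3; the OR of those covers precisely the 0-outputs, and negating it yields φ.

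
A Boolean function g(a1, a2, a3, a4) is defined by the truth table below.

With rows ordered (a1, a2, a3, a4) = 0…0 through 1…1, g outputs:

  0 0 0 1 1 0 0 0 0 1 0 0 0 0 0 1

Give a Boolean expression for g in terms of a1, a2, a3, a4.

g(a1, a2, a3, a4) = (((((not a1 and not a2) and a3) and a4) or (((not a1 and a2) and not a3) and not a4)) or (((a1 and not a2) and not a3) and a4)) or (((a1 and a2) and a3) and a4)

g=1 on 4 inputs: (0,0,1,1), (0,1,0,0), (1,0,0,1), (1,1,1,1). Reading each as a conjunction of literals (¬a1·¬a2·a3·a4, ¬a1·a2·¬a3·¬a4, a1·¬a2·¬a3·a4, a1·a2·a3·a4) and taking the OR gives the canonical DNF.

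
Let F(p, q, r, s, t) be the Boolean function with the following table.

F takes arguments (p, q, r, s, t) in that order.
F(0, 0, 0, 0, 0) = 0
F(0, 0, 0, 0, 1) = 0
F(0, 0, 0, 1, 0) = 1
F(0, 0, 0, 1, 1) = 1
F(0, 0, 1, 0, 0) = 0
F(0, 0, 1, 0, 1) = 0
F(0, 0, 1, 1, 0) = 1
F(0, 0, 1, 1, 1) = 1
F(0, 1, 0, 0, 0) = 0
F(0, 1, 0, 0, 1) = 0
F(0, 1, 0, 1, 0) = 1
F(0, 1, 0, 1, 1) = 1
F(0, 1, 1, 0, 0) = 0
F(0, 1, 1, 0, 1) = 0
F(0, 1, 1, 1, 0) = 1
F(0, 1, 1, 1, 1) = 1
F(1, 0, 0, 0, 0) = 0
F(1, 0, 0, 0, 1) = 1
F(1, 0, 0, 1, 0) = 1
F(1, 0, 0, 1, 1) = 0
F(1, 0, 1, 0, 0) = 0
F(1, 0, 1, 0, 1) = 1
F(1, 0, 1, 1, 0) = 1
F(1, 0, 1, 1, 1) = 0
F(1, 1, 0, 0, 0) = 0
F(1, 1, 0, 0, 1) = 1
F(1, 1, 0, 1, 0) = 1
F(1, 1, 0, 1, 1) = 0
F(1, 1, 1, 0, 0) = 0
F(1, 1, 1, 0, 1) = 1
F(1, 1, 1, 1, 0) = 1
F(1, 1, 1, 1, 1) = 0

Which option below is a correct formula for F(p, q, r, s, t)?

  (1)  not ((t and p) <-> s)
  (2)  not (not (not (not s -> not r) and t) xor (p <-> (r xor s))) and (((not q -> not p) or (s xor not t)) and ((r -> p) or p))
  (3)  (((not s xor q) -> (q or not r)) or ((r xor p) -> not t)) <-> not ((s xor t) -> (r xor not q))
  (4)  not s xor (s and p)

1

(2): at (0,0,0,0,0) it gives 1, but F = 0 — eliminated.
(3): at (0,0,0,1,0) it gives 0, but F = 1 — eliminated.
(4): at (0,0,0,0,0) it gives 1, but F = 0 — eliminated.
(1) is the remaining candidate, and it agrees with F on all 32 inputs.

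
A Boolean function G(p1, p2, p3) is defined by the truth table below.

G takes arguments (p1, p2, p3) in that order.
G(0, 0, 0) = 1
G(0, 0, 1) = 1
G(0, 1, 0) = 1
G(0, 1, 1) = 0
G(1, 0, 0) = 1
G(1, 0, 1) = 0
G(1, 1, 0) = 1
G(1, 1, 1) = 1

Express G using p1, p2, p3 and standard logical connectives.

The 0-rows are (0,1,1), (1,0,1). Take each as a conjunction (¬p1·p2·p3, p1·¬p2·p3), form their disjunction, and complement — that gives a formula that is 1 everywhere G is.

G(p1, p2, p3) = ¬(((¬p1 ∧ p2) ∧ p3) ∨ ((p1 ∧ ¬p2) ∧ p3))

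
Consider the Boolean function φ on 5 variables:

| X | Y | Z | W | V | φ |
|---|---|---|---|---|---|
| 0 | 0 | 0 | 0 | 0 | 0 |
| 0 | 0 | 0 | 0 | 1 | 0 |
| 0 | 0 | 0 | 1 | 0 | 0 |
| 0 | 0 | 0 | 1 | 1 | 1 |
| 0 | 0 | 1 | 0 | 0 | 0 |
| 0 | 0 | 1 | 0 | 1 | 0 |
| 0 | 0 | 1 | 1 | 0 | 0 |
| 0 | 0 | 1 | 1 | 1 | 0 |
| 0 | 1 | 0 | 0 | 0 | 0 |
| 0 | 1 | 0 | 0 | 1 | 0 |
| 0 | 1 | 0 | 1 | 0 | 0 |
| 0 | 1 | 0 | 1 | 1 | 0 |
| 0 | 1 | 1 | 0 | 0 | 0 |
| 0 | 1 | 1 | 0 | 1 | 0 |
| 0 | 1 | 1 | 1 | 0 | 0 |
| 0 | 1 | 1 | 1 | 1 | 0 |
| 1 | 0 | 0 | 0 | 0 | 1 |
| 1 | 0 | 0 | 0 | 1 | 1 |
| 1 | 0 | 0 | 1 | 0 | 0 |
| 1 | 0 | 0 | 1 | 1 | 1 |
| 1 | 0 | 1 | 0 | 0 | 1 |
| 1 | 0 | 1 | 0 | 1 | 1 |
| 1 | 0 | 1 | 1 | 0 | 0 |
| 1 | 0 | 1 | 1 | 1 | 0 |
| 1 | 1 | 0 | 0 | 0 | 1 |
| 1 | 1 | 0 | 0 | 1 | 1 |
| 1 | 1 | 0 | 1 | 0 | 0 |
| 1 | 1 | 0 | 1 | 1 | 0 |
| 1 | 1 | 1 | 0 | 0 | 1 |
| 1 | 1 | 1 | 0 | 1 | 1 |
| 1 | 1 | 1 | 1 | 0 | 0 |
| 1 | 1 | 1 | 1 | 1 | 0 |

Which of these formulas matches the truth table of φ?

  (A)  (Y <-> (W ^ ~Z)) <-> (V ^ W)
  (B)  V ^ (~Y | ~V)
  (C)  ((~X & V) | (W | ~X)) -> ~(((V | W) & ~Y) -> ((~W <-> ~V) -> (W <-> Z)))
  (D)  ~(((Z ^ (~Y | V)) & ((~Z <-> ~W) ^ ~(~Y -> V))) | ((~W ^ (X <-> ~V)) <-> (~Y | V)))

(A): at (0,0,0,0,0) it gives 1, but φ = 0 — eliminated.
(B): at (0,0,0,0,0) it gives 1, but φ = 0 — eliminated.
(D): at (0,0,0,1,1) it gives 0, but φ = 1 — eliminated.
That leaves (C). Evaluating it on every row reproduces the table of φ exactly.

C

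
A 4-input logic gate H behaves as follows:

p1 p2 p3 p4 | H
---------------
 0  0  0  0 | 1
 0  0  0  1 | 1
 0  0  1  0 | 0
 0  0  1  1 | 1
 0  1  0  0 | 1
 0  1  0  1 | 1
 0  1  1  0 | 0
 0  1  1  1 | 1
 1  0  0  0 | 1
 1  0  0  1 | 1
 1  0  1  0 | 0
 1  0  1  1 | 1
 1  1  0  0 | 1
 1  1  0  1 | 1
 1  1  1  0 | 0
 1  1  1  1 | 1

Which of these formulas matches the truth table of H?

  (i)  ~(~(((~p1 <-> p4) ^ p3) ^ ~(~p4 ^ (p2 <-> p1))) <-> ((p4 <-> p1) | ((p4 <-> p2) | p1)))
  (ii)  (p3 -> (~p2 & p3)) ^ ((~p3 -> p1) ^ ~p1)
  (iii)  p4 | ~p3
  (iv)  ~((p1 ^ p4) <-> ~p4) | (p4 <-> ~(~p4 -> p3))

(i) disagrees with H on (0,0,0,1) (formula → 0, table → 1); rule it out.
(ii) disagrees with H on (0,0,0,0) (formula → 0, table → 1); rule it out.
(iv) disagrees with H on (0,0,1,0) (formula → 1, table → 0); rule it out.
Only (iii) survives; checking it on all 16 rows confirms it matches H.

iii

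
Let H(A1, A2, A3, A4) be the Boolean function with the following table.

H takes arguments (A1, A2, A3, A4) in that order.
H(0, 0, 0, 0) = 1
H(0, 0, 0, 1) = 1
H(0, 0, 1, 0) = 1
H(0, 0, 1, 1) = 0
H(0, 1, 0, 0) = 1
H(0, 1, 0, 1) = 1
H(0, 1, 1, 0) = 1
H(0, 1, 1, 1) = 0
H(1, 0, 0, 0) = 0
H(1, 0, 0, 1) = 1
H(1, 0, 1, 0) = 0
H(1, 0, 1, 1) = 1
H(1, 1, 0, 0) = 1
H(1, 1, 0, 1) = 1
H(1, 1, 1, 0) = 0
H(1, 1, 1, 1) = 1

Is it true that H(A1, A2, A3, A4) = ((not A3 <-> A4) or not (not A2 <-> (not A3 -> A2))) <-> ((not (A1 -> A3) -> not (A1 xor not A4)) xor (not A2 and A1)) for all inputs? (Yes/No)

No

Test each input against both H and the formula:
  A1=0, A2=0, A3=0, A4=0: formula gives 1, H = 1 ✓
  A1=0, A2=0, A3=0, A4=1: formula gives 1, H = 1 ✓
  A1=0, A2=0, A3=1, A4=0: formula gives 1, H = 1 ✓
  A1=0, A2=0, A3=1, A4=1: formula gives 0, H = 0 ✓
  …
  A1=0, A2=1, A3=1, A4=1: formula gives 1, but H = 0 ✗
Since they disagree at (0,1,1,1), the expression is not a correct formula for H.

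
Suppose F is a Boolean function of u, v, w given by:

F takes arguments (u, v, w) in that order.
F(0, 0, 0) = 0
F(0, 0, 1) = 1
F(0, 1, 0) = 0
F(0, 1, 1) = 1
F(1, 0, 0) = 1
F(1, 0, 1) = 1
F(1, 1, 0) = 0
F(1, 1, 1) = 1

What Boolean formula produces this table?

There are just 3 zero rows: (0,0,0), (0,1,0), (1,1,0). Their minterms are ¬u·¬v·¬w, ¬u·v·¬w, u·v·¬w; the OR of those covers precisely the 0-outputs, and negating it yields F.

F(u, v, w) = ~((((~u & ~v) & ~w) | ((~u & v) & ~w)) | ((u & v) & ~w))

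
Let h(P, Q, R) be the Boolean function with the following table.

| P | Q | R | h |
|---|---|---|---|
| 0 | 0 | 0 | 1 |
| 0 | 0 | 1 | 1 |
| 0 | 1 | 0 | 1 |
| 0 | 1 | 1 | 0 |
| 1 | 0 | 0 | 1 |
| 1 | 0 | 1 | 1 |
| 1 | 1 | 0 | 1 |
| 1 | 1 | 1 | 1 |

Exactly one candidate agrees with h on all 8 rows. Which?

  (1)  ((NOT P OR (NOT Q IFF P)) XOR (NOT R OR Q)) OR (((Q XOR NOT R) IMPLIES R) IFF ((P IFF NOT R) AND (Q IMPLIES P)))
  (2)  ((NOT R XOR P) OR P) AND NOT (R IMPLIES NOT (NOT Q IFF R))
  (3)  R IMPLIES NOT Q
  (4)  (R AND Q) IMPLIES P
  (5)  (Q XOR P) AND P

(1) fails at (0,1,0): the formula yields 0, h is 1.
(2) fails at (0,0,0): the formula yields 0, h is 1.
(3) fails at (1,1,1): the formula yields 0, h is 1.
(5) fails at (0,0,0): the formula yields 0, h is 1.
(4) is the remaining candidate, and it agrees with h on all 8 inputs.

4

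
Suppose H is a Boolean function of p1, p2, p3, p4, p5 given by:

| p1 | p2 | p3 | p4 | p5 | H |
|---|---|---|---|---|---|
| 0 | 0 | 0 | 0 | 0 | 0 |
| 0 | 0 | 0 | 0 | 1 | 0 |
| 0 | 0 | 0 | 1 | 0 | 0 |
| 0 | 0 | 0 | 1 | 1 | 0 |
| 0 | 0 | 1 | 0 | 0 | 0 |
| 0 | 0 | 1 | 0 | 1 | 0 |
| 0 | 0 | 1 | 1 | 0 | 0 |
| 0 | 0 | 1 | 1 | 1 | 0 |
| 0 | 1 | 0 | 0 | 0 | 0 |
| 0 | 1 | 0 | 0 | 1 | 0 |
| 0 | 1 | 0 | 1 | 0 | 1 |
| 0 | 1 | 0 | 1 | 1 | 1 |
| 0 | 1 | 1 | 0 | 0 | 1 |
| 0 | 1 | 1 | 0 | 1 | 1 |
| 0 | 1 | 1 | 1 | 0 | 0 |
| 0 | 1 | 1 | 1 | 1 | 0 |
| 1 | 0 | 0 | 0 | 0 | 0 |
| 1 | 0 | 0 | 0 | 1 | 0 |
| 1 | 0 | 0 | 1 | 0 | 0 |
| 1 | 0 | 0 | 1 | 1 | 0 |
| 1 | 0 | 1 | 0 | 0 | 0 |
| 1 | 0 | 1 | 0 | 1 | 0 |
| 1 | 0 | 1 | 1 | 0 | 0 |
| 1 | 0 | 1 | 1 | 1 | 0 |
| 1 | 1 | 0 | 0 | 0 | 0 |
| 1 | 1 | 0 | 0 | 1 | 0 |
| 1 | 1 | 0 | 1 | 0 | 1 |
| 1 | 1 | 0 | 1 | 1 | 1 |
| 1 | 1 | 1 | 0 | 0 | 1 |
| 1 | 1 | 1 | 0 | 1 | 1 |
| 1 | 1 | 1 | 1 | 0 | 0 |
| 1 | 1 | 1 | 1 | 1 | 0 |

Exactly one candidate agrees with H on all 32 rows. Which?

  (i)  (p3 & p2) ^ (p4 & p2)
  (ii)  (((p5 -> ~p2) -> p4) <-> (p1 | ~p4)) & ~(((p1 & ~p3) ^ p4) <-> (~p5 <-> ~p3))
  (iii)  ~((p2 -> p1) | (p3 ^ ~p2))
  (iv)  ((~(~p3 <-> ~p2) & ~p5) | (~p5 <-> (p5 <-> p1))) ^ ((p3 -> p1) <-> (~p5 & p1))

(ii) disagrees with H on (0,1,0,1,0) (formula → 0, table → 1); rule it out.
(iii) disagrees with H on (0,1,0,0,0) (formula → 1, table → 0); rule it out.
(iv) disagrees with H on (0,0,0,0,0) (formula → 1, table → 0); rule it out.
That leaves (i). Evaluating it on every row reproduces the table of H exactly.

i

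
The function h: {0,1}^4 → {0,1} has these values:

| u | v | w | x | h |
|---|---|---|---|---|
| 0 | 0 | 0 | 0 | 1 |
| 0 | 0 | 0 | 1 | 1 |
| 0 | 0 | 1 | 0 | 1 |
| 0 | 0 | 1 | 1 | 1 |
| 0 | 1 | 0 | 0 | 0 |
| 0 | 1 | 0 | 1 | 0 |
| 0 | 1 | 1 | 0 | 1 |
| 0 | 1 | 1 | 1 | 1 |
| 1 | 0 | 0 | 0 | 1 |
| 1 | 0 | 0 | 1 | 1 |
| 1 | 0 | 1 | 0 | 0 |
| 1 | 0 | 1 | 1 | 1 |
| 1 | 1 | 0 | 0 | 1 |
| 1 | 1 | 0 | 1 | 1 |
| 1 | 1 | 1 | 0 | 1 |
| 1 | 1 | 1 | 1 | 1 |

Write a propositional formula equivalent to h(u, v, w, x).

h(u, v, w, x) = (((((u' · v) · w') · x') + (((u' · v) · w') · x)) + (((u · v') · w) · x'))'

There are just 3 zero rows: (0,1,0,0), (0,1,0,1), (1,0,1,0). Their minterms are ¬u·v·¬w·¬x, ¬u·v·¬w·x, u·¬v·w·¬x; the OR of those covers precisely the 0-outputs, and negating it yields h.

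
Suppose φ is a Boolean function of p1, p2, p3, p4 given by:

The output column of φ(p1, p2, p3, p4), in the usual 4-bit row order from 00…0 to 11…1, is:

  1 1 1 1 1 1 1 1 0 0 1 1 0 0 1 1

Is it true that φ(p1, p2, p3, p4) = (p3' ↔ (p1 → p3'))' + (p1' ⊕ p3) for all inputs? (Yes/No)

Yes

Evaluate (p3' ↔ (p1 → p3'))' + (p1' ⊕ p3) on each row and compare to φ:
  p1=0, p2=0, p3=0, p4=0: formula gives 1, φ = 1 ✓
  p1=0, p2=0, p3=0, p4=1: formula gives 1, φ = 1 ✓
  p1=0, p2=0, p3=1, p4=0: formula gives 1, φ = 1 ✓
  p1=0, p2=0, p3=1, p4=1: formula gives 1, φ = 1 ✓
  …and likewise for the remaining 12 rows.
No disagreement on any input; they are logically equivalent.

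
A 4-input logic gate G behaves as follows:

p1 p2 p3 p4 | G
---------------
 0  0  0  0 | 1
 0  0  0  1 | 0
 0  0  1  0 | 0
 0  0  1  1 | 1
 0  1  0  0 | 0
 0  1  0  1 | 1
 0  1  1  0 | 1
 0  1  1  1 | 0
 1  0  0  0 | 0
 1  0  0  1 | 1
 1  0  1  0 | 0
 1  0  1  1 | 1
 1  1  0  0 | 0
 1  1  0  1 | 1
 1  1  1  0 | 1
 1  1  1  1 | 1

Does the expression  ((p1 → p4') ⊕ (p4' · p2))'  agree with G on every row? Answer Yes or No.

No

Test each input against both G and the formula:
  p1=0, p2=0, p3=0, p4=0: formula gives 0, but G = 1 ✗
Since they disagree at (0,0,0,0), the expression is not a correct formula for G.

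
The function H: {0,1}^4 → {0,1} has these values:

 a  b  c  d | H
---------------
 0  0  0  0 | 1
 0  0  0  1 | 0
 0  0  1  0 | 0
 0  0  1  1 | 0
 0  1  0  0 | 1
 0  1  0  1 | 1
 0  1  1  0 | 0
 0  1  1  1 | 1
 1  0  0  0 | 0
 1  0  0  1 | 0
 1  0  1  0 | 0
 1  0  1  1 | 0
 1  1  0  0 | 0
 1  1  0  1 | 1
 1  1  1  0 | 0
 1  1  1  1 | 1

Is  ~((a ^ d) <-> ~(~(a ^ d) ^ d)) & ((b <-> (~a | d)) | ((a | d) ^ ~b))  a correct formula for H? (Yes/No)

No

Check the formula against H row by row:
  a=0, b=0, c=0, d=0: formula gives 0, but H = 1 ✗
A single disagreement suffices: at (0,0,0,0) they differ, so the formula does not compute H.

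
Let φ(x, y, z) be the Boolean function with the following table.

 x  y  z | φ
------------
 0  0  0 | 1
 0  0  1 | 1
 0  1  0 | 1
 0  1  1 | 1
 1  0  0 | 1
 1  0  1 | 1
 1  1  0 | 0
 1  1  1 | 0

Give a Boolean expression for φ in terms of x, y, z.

φ(x, y, z) = not (((x and y) and not z) or ((x and y) and z))

There are just 2 zero rows: (1,1,0), (1,1,1). Their minterms are x·y·¬z, x·y·z; the OR of those covers precisely the 0-outputs, and negating it yields φ.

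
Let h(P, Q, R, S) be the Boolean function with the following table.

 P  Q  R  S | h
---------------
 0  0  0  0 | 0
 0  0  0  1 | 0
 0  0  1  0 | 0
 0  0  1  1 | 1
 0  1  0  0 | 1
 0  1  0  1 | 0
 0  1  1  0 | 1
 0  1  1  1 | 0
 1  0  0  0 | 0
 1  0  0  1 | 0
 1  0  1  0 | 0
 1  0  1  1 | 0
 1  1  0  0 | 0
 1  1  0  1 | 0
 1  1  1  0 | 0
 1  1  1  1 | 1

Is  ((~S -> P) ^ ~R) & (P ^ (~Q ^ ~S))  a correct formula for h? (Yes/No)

No

Evaluate ((~S -> P) ^ ~R) & (P ^ (~Q ^ ~S)) on each row and compare to h:
  P=0, Q=0, R=0, S=0: formula gives 0, h = 0 ✓
  P=0, Q=0, R=0, S=1: formula gives 0, h = 0 ✓
  P=0, Q=0, R=1, S=0: formula gives 0, h = 0 ✓
  P=0, Q=0, R=1, S=1: formula gives 1, h = 1 ✓
  …
  P=0, Q=1, R=1, S=0: formula gives 0, but h = 1 ✗
Since they disagree at (0,1,1,0), the expression is not a correct formula for h.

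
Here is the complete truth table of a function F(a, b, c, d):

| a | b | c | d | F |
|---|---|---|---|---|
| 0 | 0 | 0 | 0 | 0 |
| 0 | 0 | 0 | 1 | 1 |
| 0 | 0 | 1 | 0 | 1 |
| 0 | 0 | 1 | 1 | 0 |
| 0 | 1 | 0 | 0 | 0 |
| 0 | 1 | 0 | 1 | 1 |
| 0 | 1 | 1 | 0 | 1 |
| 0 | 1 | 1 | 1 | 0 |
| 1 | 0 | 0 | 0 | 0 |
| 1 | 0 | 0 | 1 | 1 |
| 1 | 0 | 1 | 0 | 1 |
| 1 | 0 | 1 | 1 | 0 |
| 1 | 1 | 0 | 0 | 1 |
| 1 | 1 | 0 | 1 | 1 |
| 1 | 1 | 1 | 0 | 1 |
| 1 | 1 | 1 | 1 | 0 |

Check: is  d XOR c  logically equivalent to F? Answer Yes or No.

No

Test each input against both F and the formula:
  a=0, b=0, c=0, d=0: formula gives 0, F = 0 ✓
  a=0, b=0, c=0, d=1: formula gives 1, F = 1 ✓
  a=0, b=0, c=1, d=0: formula gives 1, F = 1 ✓
  a=0, b=0, c=1, d=1: formula gives 0, F = 0 ✓
  …
  a=1, b=1, c=0, d=0: formula gives 0, but F = 1 ✗
Row (1,1,0,0) is a counterexample, so the formula is not equivalent to F.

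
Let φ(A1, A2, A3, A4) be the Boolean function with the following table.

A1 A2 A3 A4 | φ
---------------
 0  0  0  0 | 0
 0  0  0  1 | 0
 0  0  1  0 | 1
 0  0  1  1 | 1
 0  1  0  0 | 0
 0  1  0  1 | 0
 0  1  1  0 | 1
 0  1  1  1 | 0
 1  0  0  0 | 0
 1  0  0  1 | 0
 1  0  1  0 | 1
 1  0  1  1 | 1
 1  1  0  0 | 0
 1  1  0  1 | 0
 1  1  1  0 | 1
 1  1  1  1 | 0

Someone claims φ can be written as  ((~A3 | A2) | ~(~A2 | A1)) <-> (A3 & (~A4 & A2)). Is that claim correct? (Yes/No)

Yes

Check the formula against φ row by row:
  A1=0, A2=0, A3=0, A4=0: formula gives 0, φ = 0 ✓
  A1=0, A2=0, A3=0, A4=1: formula gives 0, φ = 0 ✓
  A1=0, A2=0, A3=1, A4=0: formula gives 1, φ = 1 ✓
  A1=0, A2=0, A3=1, A4=1: formula gives 1, φ = 1 ✓
  …and likewise for the remaining 12 rows.
All 16 rows match — the expression computes φ exactly.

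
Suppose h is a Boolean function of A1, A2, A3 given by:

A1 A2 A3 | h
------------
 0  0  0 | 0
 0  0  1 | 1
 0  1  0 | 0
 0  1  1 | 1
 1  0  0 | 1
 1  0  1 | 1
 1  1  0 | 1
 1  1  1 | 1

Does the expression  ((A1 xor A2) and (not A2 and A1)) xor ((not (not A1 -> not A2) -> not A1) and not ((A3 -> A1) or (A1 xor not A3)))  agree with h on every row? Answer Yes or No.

No

Check the formula against h row by row:
  A1=0, A2=0, A3=0: formula gives 0, h = 0 ✓
  A1=0, A2=0, A3=1: formula gives 1, h = 1 ✓
  A1=0, A2=1, A3=0: formula gives 0, h = 0 ✓
  A1=0, A2=1, A3=1: formula gives 1, h = 1 ✓
  A1=1, A2=0, A3=0: formula gives 1, h = 1 ✓
  …
  A1=1, A2=1, A3=0: formula gives 0, but h = 1 ✗
Row (1,1,0) is a counterexample, so the formula is not equivalent to h.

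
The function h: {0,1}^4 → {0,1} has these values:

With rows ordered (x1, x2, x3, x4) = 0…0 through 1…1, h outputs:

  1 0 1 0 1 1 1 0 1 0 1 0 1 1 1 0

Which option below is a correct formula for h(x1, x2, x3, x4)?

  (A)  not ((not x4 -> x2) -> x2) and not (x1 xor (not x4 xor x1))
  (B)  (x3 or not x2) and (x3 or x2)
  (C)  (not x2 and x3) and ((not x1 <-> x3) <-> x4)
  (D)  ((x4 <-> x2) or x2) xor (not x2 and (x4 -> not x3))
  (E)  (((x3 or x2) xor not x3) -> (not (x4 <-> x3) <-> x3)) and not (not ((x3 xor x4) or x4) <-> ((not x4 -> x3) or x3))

(A): at (0,0,0,0) it gives 0, but h = 1 — eliminated.
(B): at (0,0,0,0) it gives 0, but h = 1 — eliminated.
(C): at (0,0,0,0) it gives 0, but h = 1 — eliminated.
(D): at (0,0,0,0) it gives 0, but h = 1 — eliminated.
That leaves (E). Evaluating it on every row reproduces the table of h exactly.

E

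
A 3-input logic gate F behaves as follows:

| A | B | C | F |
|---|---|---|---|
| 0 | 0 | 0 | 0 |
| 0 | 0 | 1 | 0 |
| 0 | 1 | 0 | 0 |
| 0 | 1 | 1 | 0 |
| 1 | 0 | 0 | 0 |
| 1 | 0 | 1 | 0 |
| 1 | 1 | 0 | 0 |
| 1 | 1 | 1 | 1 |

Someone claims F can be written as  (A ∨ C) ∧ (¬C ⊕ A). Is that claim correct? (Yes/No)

Test each input against both F and the formula:
  A=0, B=0, C=0: formula gives 0, F = 0 ✓
  A=0, B=0, C=1: formula gives 0, F = 0 ✓
  A=0, B=1, C=0: formula gives 0, F = 0 ✓
  A=0, B=1, C=1: formula gives 0, F = 0 ✓
  A=1, B=0, C=0: formula gives 0, F = 0 ✓
  A=1, B=0, C=1: formula gives 1, but F = 0 ✗
Row (1,0,1) is a counterexample, so the formula is not equivalent to F.

No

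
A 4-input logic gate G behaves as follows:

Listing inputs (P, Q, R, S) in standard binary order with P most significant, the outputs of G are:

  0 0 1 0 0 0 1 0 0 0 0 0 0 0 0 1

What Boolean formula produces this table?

G(P, Q, R, S) = ((((¬P ∧ ¬Q) ∧ R) ∧ ¬S) ∨ (((¬P ∧ Q) ∧ R) ∧ ¬S)) ∨ (((P ∧ Q) ∧ R) ∧ S)

Collect the rows where G=1 — (0,0,1,0), (0,1,1,0), (1,1,1,1) — and write one minterm per row: ¬P·¬Q·R·¬S, ¬P·Q·R·¬S, P·Q·R·S. Their union (logical OR) reproduces the table exactly.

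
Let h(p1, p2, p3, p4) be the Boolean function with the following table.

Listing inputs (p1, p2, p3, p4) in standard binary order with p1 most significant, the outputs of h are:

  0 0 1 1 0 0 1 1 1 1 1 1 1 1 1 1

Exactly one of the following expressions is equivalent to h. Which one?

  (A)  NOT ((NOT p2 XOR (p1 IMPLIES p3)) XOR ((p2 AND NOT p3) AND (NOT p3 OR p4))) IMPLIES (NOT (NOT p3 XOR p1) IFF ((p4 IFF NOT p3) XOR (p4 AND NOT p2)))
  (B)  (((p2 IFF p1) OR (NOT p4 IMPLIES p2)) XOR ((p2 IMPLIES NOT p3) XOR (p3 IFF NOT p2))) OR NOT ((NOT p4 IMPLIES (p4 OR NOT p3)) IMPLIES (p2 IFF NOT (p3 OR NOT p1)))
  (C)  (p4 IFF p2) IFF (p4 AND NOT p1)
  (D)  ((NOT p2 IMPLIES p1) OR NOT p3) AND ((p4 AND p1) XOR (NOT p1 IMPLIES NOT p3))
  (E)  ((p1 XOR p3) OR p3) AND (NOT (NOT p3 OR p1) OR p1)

E

(A): at (0,0,0,0) it gives 1, but h = 0 — eliminated.
(B): at (0,1,0,0) it gives 1, but h = 0 — eliminated.
(C): at (0,0,1,0) it gives 0, but h = 1 — eliminated.
(D): at (0,0,0,0) it gives 1, but h = 0 — eliminated.
(E) is the remaining candidate, and it agrees with h on all 16 inputs.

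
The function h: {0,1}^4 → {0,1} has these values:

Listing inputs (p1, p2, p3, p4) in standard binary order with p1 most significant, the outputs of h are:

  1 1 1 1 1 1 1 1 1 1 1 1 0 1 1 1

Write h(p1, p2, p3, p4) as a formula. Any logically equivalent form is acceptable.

h(p1, p2, p3, p4) = (((p1 · p2) · p3') · p4')'

Only row (1,1,0,0) gives 0. So h is 1 everywhere except there — the complement of the minterm p1·p2·¬p3·¬p4.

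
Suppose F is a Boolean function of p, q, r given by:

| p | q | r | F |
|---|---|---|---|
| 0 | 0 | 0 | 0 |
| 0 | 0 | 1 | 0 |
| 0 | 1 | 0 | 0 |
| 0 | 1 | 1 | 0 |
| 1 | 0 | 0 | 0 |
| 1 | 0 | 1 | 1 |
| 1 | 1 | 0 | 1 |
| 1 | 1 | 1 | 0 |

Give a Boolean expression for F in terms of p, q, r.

The 1-rows are (1,0,1), (1,1,0). Each contributes one minterm — p·¬q·r; p·q·¬r — and their disjunction is a sum-of-products form of F.

F(p, q, r) = ((p ∧ ¬q) ∧ r) ∨ ((p ∧ q) ∧ ¬r)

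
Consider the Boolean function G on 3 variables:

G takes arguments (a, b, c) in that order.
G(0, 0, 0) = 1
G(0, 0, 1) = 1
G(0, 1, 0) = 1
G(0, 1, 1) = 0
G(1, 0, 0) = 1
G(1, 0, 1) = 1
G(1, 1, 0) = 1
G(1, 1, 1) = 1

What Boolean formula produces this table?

G(a, b, c) = ~((~a & b) & c)

G is 0 on exactly one input, (0,1,1), whose minterm is ¬a·b·c. So G is the negation of that single conjunction.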